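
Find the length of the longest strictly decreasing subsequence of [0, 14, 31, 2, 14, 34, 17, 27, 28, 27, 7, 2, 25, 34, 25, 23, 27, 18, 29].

6

One longest decreasing subsequence is 31, 28, 27, 25, 23, 18 (positions 3,9,10,13,16,18), of length 6; no longer one exists.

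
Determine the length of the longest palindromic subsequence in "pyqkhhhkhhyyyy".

One longest palindromic subsequence is yhhkhhy (positions 2,6,7,8,9,10,14); it reads the same forward and backward, and the interval DP gives dp[1][14] = 7.

7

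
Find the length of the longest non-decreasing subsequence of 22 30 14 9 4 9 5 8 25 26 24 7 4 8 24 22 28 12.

Let dp[i] be the longest non-decreasing subsequence ending at position i. Then dp = [1, 2, 1, 1, 1, 2, 2, 3, 4, 5, 4, 3, 2, 4, 5, 5, 6, 5].
The maximum is 6; one witness is 4, 5, 8, 25, 26, 28 at positions 5,7,8,9,10,17.

6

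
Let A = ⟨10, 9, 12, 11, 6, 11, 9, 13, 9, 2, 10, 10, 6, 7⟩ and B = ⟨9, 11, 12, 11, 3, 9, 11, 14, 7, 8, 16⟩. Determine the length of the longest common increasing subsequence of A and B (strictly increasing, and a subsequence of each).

For each value that appears in both, track the longest common increasing run ending there.
The best achievable length is 2; one witness is 9, 11 (A-positions 2,4, B-positions 1,2).

2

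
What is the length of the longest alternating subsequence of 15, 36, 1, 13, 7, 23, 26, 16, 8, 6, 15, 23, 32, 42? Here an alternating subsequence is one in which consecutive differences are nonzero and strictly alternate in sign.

A longest alternating subsequence is 15, 36, 1, 13, 7, 23, 8, 15 (positions 1,2,3,4,5,6,9,11); its 7 consecutive differences strictly alternate in sign, and length 8 is optimal.

8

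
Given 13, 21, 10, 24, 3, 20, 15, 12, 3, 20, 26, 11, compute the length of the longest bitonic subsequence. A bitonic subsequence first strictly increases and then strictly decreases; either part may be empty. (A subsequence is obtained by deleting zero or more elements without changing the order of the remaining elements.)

7

One longest bitonic subsequence is 13, 21, 24, 20, 15, 12, 11 (positions 1,2,4,6,7,8,12): it rises to 24 then falls. Length 7 is optimal.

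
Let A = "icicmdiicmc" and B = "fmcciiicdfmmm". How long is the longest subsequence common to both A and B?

Backtracking the LCS table gives one alignment: c (A2,B4) → i (A3,B5) → i (A7,B6) → i (A8,B7) → c (A9,B8) → m (A10,B13).
So the longest common subsequence has length 6.

6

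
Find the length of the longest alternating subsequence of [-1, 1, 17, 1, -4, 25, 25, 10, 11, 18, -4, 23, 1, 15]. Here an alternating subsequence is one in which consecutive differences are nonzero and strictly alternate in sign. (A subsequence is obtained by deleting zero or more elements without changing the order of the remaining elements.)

10

A longest alternating subsequence is -1, 17, 1, 25, 10, 11, -4, 23, 1, 15 (positions 1,3,4,6,8,9,11,12,13,14); its 9 consecutive differences strictly alternate in sign, and length 10 is optimal.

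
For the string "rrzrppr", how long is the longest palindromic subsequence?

5

One longest palindromic subsequence is rrzrr (positions 1,2,3,4,7); it reads the same forward and backward, and the interval DP gives dp[1][7] = 5.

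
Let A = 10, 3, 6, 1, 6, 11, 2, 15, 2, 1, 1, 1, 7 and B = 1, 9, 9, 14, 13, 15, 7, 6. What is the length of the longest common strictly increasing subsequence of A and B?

2

A longest common strictly increasing subsequence is 1, 15 (length 2); it appears in order in both A and B, and no longer such subsequence exists.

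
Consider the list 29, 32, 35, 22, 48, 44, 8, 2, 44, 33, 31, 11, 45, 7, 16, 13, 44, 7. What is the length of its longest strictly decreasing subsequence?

One longest decreasing subsequence is 48, 44, 33, 31, 16, 13, 7 (positions 5,6,10,11,15,16,18), of length 7; no longer one exists.

7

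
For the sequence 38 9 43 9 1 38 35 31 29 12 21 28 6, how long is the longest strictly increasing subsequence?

4

Scanning left to right, the best length ending at each element is: 38→1, 9→1, 43→2, 9→1, 1→1, 38→2, 35→2, 31→2, 29→2, 12→2, 21→3, 28→4, 6→2.
So the longest increasing subsequence has length 4, e.g. 9, 12, 21, 28.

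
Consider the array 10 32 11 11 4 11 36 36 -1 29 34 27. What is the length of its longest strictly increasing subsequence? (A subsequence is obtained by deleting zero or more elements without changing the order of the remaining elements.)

Scanning left to right, the best length ending at each element is: 10→1, 32→2, 11→2, 11→2, 4→1, 11→2, 36→3, 36→3, -1→1, 29→3, 34→4, 27→3.
So the longest increasing subsequence has length 4, e.g. 10, 11, 29, 34.

4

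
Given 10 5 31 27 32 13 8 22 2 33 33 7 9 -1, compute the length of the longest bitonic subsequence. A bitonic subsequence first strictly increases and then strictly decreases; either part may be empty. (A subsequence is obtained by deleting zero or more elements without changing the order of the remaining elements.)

7

One longest bitonic subsequence is 10, 31, 27, 13, 8, 7, -1 (positions 1,3,4,6,7,12,14): it rises to 31 then falls. Length 7 is optimal.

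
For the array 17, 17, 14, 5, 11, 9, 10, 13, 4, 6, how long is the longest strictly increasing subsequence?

Let dp[i] be the longest increasing subsequence ending at position i. Then dp = [1, 1, 1, 1, 2, 2, 3, 4, 1, 2].
The maximum is 4; one witness is 5, 9, 10, 13 at positions 4,6,7,8.

4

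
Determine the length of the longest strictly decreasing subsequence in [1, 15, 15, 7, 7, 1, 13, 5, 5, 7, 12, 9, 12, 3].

5

One longest decreasing subsequence is 15, 13, 12, 9, 3 (positions 2,7,11,12,14), of length 5; no longer one exists.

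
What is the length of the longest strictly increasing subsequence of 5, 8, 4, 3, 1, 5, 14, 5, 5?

3

Let dp[i] be the longest increasing subsequence ending at position i. Then dp = [1, 2, 1, 1, 1, 2, 3, 2, 2].
The maximum is 3; one witness is 5, 8, 14 at positions 1,2,7.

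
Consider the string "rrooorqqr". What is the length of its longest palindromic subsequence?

7

Using dp[i][j] = 2 + dp[i+1][j−1] if the ends match, else max(dp[i+1][j], dp[i][j−1]):
dp[1][9] = 7. A witness is rrooorr at positions 1,2,3,4,5,6,9.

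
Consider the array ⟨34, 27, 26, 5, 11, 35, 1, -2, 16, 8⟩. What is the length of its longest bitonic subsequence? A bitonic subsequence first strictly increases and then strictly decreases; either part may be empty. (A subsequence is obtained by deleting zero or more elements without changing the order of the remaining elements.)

Let inc[i] be the LIS ending at i and dec[i] the longest strictly decreasing subsequence starting at i. inc = [1, 1, 1, 1, 2, 3, 1, 1, 3, 2], dec = [6, 5, 4, 3, 3, 3, 2, 1, 2, 1].
max_i inc[i]+dec[i]−1 = 6, with one witness 34, 27, 26, 11, 1, -2.

6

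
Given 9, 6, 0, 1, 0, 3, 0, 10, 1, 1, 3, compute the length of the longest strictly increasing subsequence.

Scanning left to right, the best length ending at each element is: 9→1, 6→1, 0→1, 1→2, 0→1, 3→3, 0→1, 10→4, 1→2, 1→2, 3→3.
So the longest increasing subsequence has length 4, e.g. 0, 1, 3, 10.

4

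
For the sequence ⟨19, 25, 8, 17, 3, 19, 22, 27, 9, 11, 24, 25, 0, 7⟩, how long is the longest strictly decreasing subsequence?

4

One longest decreasing subsequence is 19, 8, 3, 0 (positions 1,3,5,13), of length 4; no longer one exists.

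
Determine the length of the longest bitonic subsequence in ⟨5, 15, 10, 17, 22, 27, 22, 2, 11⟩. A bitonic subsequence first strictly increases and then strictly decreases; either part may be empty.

7

One longest bitonic subsequence is 5, 15, 17, 22, 27, 22, 11 (positions 1,2,4,5,6,7,9): it rises to 27 then falls. Length 7 is optimal.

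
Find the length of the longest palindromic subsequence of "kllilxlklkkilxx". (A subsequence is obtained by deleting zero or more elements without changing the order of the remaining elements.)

One longest palindromic subsequence is xlkkklx (positions 6,7,8,10,11,13,15); it reads the same forward and backward, and the interval DP gives dp[1][15] = 7.

7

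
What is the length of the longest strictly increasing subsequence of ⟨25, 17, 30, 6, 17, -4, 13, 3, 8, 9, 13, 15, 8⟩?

Scanning left to right, the best length ending at each element is: 25→1, 17→1, 30→2, 6→1, 17→2, -4→1, 13→2, 3→2, 8→3, 9→4, 13→5, 15→6, 8→3.
So the longest increasing subsequence has length 6, e.g. -4, 3, 8, 9, 13, 15.

6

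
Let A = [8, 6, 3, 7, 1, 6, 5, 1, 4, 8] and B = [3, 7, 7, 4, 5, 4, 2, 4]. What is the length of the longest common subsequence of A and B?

Backtracking the LCS table gives one alignment: 3 (A3,B1) → 7 (A4,B3) → 5 (A7,B5) → 4 (A9,B8).
So the longest common subsequence has length 4.

4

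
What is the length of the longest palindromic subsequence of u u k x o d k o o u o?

Using dp[i][j] = 2 + dp[i+1][j−1] if the ends match, else max(dp[i+1][j], dp[i][j−1]):
dp[1][11] = 5. A witness is uooou at positions 2,5,8,9,10.

5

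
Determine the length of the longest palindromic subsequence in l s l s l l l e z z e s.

6

Using dp[i][j] = 2 + dp[i+1][j−1] if the ends match, else max(dp[i+1][j], dp[i][j−1]):
dp[1][12] = 6. A witness is sezzes at positions 2,8,9,10,11,12.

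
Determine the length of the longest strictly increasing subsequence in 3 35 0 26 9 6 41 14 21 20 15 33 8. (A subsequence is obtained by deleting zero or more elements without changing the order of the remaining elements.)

5

Let dp[i] be the longest increasing subsequence ending at position i. Then dp = [1, 2, 1, 2, 2, 2, 3, 3, 4, 4, 4, 5, 3].
The maximum is 5; one witness is 3, 9, 14, 21, 33 at positions 1,5,8,9,12.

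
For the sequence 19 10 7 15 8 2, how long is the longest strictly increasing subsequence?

2

Scanning left to right, the best length ending at each element is: 19→1, 10→1, 7→1, 15→2, 8→2, 2→1.
So the longest increasing subsequence has length 2, e.g. 10, 15.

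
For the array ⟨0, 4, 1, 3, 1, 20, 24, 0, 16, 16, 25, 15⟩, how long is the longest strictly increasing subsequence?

One longest increasing subsequence is 0, 1, 3, 20, 24, 25 (positions 1,3,4,6,7,11), of length 6; no longer one exists.

6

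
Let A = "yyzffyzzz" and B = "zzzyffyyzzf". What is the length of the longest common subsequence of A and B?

A longest common subsequence is yffyzz (length 6); the LCS DP confirms no longer common subsequence exists.

6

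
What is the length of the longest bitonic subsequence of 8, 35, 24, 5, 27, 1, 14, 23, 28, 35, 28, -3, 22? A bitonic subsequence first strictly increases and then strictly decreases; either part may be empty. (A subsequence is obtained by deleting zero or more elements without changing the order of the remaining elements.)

7

Let inc[i] be the LIS ending at i and dec[i] the longest strictly decreasing subsequence starting at i. inc = [1, 2, 2, 1, 3, 1, 2, 3, 4, 5, 4, 1, 3], dec = [4, 5, 4, 3, 3, 2, 2, 2, 2, 3, 2, 1, 1].
max_i inc[i]+dec[i]−1 = 7, with one witness 8, 24, 27, 28, 35, 28, 22.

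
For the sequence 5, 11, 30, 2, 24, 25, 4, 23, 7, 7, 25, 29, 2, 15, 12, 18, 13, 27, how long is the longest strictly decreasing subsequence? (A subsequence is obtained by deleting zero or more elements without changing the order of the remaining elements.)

Scanning left to right, the best length ending at each element is: 5→1, 11→1, 30→1, 2→2, 24→2, 25→2, 4→3, 23→3, 7→4, 7→4, 25→2, 29→2, 2→5, 15→4, 12→5, 18→4, 13→5, 27→3.
So the longest decreasing subsequence has length 5, e.g. 30, 24, 23, 7, 2.

5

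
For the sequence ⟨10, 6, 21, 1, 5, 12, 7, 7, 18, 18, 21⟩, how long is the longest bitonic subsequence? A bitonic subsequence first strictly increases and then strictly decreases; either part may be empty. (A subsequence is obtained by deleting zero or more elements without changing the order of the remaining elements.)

5

Let inc[i] be the LIS ending at i and dec[i] the longest strictly decreasing subsequence starting at i. inc = [1, 1, 2, 1, 2, 3, 3, 3, 4, 4, 5], dec = [3, 2, 3, 1, 1, 2, 1, 1, 1, 1, 1].
max_i inc[i]+dec[i]−1 = 5, with one witness 1, 5, 12, 18, 21.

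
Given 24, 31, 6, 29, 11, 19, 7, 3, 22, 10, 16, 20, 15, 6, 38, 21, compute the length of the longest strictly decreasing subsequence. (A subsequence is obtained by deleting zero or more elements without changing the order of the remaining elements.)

6

Let dp[i] be the longest decreasing subsequence ending at position i. Then dp = [1, 1, 2, 2, 3, 3, 4, 5, 3, 4, 4, 4, 5, 6, 1, 4].
The maximum is 6; one witness is 31, 29, 19, 16, 15, 6 at positions 2,4,6,11,13,14.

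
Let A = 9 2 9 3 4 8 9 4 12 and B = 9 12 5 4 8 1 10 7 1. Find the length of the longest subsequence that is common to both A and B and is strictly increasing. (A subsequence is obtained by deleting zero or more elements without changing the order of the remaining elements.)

2

For each value that appears in both, track the longest common increasing run ending there.
The best achievable length is 2; one witness is 9, 12 (A-positions 1,9, B-positions 1,2).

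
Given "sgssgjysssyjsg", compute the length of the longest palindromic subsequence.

11

Using dp[i][j] = 2 + dp[i+1][j−1] if the ends match, else max(dp[i+1][j], dp[i][j−1]):
dp[1][14] = 11. A witness is gsjysssyjsg at positions 2,3,6,7,8,9,10,11,12,13,14.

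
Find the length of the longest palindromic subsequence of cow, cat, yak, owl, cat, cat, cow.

One longest palindromic subsequence is cow cat cat cat cow (positions 1,2,5,6,7); it reads the same forward and backward, and the interval DP gives dp[1][7] = 5.

5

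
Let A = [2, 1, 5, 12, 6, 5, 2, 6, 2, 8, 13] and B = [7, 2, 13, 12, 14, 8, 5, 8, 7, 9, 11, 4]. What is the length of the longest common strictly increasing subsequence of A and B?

For each value that appears in both, track the longest common increasing run ending there.
The best achievable length is 3; one witness is 2, 5, 8 (A-positions 1,3,10, B-positions 2,7,8).

3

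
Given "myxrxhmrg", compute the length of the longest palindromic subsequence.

5

Using dp[i][j] = 2 + dp[i+1][j−1] if the ends match, else max(dp[i+1][j], dp[i][j−1]):
dp[1][9] = 5. A witness is mxrxm at positions 1,3,4,5,7.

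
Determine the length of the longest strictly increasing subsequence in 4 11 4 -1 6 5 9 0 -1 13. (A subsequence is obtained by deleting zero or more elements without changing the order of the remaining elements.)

Scanning left to right, the best length ending at each element is: 4→1, 11→2, 4→1, -1→1, 6→2, 5→2, 9→3, 0→2, -1→1, 13→4.
So the longest increasing subsequence has length 4, e.g. 4, 6, 9, 13.

4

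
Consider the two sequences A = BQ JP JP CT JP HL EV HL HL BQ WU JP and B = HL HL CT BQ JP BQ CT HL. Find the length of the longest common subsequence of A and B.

4

Backtracking the LCS table gives one alignment: BQ (A1,B4) → JP (A2,B5) → CT (A4,B7) → HL (A9,B8).
So the longest common subsequence has length 4.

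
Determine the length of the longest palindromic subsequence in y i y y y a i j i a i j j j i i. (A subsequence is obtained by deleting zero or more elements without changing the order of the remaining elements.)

9

One longest palindromic subsequence is iijiaijii (positions 2,7,8,9,10,11,14,15,16); it reads the same forward and backward, and the interval DP gives dp[1][16] = 9.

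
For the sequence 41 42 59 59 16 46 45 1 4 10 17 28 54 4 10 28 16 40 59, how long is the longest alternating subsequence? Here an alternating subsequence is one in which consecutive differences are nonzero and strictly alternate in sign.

Track the best alternating length ending on an up-step vs a down-step at each position: up/down = 1/1, 2/1, 2/1, 2/1, 1/3, 4/3, 4/5, 1/5, 6/5, 6/5, 6/5, 6/5, 6/3, 6/7, 8/7, 8/7, 8/9, 10/7, 10/1.
The maximum over both is 10; one such subsequence is 41, 42, 16, 46, 1, 10, 4, 28, 16, 40.

10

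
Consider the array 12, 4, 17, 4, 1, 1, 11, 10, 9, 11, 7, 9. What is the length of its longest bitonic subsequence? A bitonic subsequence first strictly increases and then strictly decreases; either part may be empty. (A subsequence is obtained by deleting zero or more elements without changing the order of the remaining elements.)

One longest bitonic subsequence is 12, 17, 11, 10, 9, 7 (positions 1,3,7,8,9,11): it rises to 17 then falls. Length 6 is optimal.

6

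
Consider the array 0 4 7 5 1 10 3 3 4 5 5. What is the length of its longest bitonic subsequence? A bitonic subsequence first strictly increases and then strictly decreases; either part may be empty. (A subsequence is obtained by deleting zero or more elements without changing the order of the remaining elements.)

5

Let inc[i] be the LIS ending at i and dec[i] the longest strictly decreasing subsequence starting at i. inc = [1, 2, 3, 3, 2, 4, 3, 3, 4, 5, 5], dec = [1, 2, 3, 2, 1, 2, 1, 1, 1, 1, 1].
max_i inc[i]+dec[i]−1 = 5, with one witness 0, 4, 7, 5, 4.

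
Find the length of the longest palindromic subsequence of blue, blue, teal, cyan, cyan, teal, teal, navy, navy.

4

Using dp[i][j] = 2 + dp[i+1][j−1] if the ends match, else max(dp[i+1][j], dp[i][j−1]):
dp[1][9] = 4. A witness is teal cyan cyan teal at positions 3,4,5,7.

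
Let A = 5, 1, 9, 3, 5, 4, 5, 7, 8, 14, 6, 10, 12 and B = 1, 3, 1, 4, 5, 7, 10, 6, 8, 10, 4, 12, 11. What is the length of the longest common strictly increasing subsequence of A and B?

For each value that appears in both, track the longest common increasing run ending there.
The best achievable length is 8; one witness is 1, 3, 4, 5, 7, 8, 10, 12 (A-positions 2,4,6,7,8,9,12,13, B-positions 1,2,4,5,6,9,10,12).

8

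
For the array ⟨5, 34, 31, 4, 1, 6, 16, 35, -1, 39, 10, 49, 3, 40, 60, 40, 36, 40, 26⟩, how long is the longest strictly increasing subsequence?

Scanning left to right, the best length ending at each element is: 5→1, 34→2, 31→2, 4→1, 1→1, 6→2, 16→3, 35→4, -1→1, 39→5, 10→3, 49→6, 3→2, 40→6, 60→7, 40→6, 36→5, 40→6, 26→4.
So the longest increasing subsequence has length 7, e.g. 5, 6, 16, 35, 39, 49, 60.

7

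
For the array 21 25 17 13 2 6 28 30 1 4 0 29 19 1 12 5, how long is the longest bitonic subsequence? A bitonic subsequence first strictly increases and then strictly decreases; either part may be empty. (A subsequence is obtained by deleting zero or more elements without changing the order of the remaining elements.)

One longest bitonic subsequence is 21, 25, 28, 30, 29, 19, 12, 5 (positions 1,2,7,8,12,13,15,16): it rises to 30 then falls. Length 8 is optimal.

8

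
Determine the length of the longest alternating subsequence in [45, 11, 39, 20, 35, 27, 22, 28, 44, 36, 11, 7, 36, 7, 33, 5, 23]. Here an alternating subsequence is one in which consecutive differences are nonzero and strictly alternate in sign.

A longest alternating subsequence is 45, 11, 39, 20, 35, 27, 28, 11, 36, 7, 33, 5, 23 (positions 1,2,3,4,5,6,8,11,13,14,15,16,17); its 12 consecutive differences strictly alternate in sign, and length 13 is optimal.

13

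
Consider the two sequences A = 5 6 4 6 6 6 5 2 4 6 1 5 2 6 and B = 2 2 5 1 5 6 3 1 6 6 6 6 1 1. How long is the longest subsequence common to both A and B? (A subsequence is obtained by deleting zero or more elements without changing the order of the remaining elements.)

Backtracking the LCS table gives one alignment: 5 (A1,B5) → 6 (A2,B6) → 6 (A4,B9) → 6 (A5,B10) → 6 (A6,B11) → 6 (A10,B12) → 1 (A11,B14).
So the longest common subsequence has length 7.

7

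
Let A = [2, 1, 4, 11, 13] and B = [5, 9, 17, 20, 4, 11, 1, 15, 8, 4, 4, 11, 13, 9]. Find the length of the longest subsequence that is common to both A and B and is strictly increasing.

4

For each value that appears in both, track the longest common increasing run ending there.
The best achievable length is 4; one witness is 1, 4, 11, 13 (A-positions 2,3,4,5, B-positions 7,10,12,13).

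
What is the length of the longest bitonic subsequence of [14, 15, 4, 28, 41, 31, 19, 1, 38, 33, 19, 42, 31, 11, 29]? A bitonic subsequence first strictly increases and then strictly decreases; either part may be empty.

One longest bitonic subsequence is 14, 15, 28, 41, 38, 33, 31, 29 (positions 1,2,4,5,9,10,13,15): it rises to 41 then falls. Length 8 is optimal.

8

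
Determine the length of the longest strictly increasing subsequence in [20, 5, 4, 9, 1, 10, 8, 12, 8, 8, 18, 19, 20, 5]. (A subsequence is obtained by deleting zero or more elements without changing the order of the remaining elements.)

7

Let dp[i] be the longest increasing subsequence ending at position i. Then dp = [1, 1, 1, 2, 1, 3, 2, 4, 2, 2, 5, 6, 7, 2].
The maximum is 7; one witness is 5, 9, 10, 12, 18, 19, 20 at positions 2,4,6,8,11,12,13.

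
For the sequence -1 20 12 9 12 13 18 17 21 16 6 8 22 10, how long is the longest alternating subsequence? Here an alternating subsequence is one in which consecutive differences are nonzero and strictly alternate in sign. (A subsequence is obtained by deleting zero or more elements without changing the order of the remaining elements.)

9

A longest alternating subsequence is -1, 20, 12, 18, 17, 21, 16, 22, 10 (positions 1,2,3,7,8,9,10,13,14); its 8 consecutive differences strictly alternate in sign, and length 9 is optimal.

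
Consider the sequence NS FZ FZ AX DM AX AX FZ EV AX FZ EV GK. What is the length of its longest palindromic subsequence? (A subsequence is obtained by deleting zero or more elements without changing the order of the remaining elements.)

One longest palindromic subsequence is FZ FZ AX AX AX FZ FZ (positions 2,3,4,6,7,8,11); it reads the same forward and backward, and the interval DP gives dp[1][13] = 7.

7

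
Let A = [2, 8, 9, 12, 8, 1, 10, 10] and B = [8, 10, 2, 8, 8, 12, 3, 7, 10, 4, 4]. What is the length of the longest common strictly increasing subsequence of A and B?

3

A longest common strictly increasing subsequence is 2, 8, 12 (length 3); it appears in order in both A and B, and no longer such subsequence exists.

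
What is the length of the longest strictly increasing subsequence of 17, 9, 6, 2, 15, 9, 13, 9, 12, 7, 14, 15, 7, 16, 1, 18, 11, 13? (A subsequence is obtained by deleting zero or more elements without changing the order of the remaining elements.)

7

Let dp[i] be the longest increasing subsequence ending at position i. Then dp = [1, 1, 1, 1, 2, 2, 3, 2, 3, 2, 4, 5, 2, 6, 1, 7, 3, 4].
The maximum is 7; one witness is 6, 9, 13, 14, 15, 16, 18 at positions 3,6,7,11,12,14,16.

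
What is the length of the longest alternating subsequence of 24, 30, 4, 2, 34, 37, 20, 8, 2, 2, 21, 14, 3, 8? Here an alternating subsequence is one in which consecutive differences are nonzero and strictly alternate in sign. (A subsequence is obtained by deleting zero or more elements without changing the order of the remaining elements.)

8

Track the best alternating length ending on an up-step vs a down-step at each position: up/down = 1/1, 2/1, 1/3, 1/3, 4/1, 4/1, 4/5, 4/5, 1/5, 1/5, 6/5, 6/7, 6/7, 8/7.
The maximum over both is 8; one such subsequence is 24, 30, 4, 34, 20, 21, 3, 8.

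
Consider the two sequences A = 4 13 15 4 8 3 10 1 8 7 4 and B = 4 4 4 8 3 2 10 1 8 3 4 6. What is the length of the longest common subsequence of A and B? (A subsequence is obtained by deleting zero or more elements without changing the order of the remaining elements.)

8

A longest common subsequence is 4, 4, 8, 3, 10, 1, 8, 4 (length 8); the LCS DP confirms no longer common subsequence exists.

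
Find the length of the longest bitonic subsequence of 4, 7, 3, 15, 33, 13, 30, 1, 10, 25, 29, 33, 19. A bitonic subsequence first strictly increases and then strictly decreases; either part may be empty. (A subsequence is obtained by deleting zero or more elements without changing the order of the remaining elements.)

Let inc[i] be the LIS ending at i and dec[i] the longest strictly decreasing subsequence starting at i. inc = [1, 2, 1, 3, 4, 3, 4, 1, 3, 4, 5, 6, 4], dec = [3, 3, 2, 3, 4, 2, 3, 1, 1, 2, 2, 2, 1].
max_i inc[i]+dec[i]−1 = 7, with one witness 4, 7, 15, 33, 30, 29, 19.

7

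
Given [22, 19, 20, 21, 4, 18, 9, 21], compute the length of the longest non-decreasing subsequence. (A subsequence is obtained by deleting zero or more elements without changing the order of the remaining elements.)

Let dp[i] be the longest non-decreasing subsequence ending at position i. Then dp = [1, 1, 2, 3, 1, 2, 2, 4].
The maximum is 4; one witness is 19, 20, 21, 21 at positions 2,3,4,8.

4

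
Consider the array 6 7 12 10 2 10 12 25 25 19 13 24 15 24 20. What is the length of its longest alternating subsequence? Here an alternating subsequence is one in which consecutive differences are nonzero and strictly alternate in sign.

A longest alternating subsequence is 6, 12, 10, 25, 19, 24, 15, 24, 20 (positions 1,3,4,8,10,12,13,14,15); its 8 consecutive differences strictly alternate in sign, and length 9 is optimal.

9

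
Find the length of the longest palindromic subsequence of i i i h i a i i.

7

Using dp[i][j] = 2 + dp[i+1][j−1] if the ends match, else max(dp[i+1][j], dp[i][j−1]):
dp[1][8] = 7. A witness is iiihiii at positions 1,2,3,4,5,7,8.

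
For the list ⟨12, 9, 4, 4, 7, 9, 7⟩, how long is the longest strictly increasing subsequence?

3

Scanning left to right, the best length ending at each element is: 12→1, 9→1, 4→1, 4→1, 7→2, 9→3, 7→2.
So the longest increasing subsequence has length 3, e.g. 4, 7, 9.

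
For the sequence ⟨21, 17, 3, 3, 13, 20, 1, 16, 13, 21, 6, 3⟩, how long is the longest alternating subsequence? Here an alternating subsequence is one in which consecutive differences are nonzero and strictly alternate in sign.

Track the best alternating length ending on an up-step vs a down-step at each position: up/down = 1/1, 1/2, 1/2, 1/2, 3/2, 3/2, 1/4, 5/4, 5/6, 7/1, 5/8, 5/8.
The maximum over both is 8; one such subsequence is 21, 3, 13, 1, 16, 13, 21, 6.

8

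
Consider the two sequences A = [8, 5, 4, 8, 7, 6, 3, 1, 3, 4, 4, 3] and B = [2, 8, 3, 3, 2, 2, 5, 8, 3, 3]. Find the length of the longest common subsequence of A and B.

Backtracking the LCS table gives one alignment: 8 (A1,B2) → 5 (A2,B7) → 8 (A4,B8) → 3 (A9,B9) → 3 (A12,B10).
So the longest common subsequence has length 5.

5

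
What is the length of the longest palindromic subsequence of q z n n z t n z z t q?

One longest palindromic subsequence is qzznzzq (positions 1,2,5,7,8,9,11); it reads the same forward and backward, and the interval DP gives dp[1][11] = 7.

7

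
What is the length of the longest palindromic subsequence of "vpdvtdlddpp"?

7

One longest palindromic subsequence is pddlddp (positions 2,3,6,7,8,9,11); it reads the same forward and backward, and the interval DP gives dp[1][11] = 7.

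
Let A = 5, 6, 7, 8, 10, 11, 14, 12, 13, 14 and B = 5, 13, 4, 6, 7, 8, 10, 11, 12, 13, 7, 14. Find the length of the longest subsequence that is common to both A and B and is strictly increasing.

9

For each value that appears in both, track the longest common increasing run ending there.
The best achievable length is 9; one witness is 5, 6, 7, 8, 10, 11, 12, 13, 14 (A-positions 1,2,3,4,5,6,8,9,10, B-positions 1,4,5,6,7,8,9,10,12).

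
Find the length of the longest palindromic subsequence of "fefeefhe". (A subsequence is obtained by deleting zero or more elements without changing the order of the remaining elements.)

Using dp[i][j] = 2 + dp[i+1][j−1] if the ends match, else max(dp[i+1][j], dp[i][j−1]):
dp[1][8] = 6. A witness is efeefe at positions 2,3,4,5,6,8.

6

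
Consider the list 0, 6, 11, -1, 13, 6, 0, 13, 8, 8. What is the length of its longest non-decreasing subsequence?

One longest non-decreasing subsequence is 0, 6, 11, 13, 13 (positions 1,2,3,5,8), of length 5; no longer one exists.

5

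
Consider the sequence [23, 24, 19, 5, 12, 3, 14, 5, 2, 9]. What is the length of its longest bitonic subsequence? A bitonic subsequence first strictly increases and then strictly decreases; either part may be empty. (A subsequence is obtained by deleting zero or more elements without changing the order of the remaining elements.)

6

Let inc[i] be the LIS ending at i and dec[i] the longest strictly decreasing subsequence starting at i. inc = [1, 2, 1, 1, 2, 1, 3, 2, 1, 3], dec = [5, 5, 4, 3, 3, 2, 3, 2, 1, 1].
max_i inc[i]+dec[i]−1 = 6, with one witness 23, 24, 19, 14, 5, 2.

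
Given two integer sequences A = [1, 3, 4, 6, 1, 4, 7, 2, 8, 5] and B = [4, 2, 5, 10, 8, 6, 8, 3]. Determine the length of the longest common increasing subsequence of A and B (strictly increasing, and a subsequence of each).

3

A longest common strictly increasing subsequence is 4, 6, 8 (length 3); it appears in order in both A and B, and no longer such subsequence exists.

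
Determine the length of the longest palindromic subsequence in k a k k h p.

3

One longest palindromic subsequence is kkk (positions 1,3,4); it reads the same forward and backward, and the interval DP gives dp[1][6] = 3.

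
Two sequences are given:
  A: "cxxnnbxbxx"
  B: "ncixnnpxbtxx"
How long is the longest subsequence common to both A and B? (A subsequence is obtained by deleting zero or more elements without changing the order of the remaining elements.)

A longest common subsequence is cxnnxbxx (length 8); the LCS DP confirms no longer common subsequence exists.

8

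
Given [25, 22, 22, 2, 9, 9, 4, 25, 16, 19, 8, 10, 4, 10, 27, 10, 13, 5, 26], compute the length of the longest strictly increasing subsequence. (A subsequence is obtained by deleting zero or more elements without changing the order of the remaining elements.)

One longest increasing subsequence is 2, 4, 8, 10, 13, 26 (positions 4,7,11,12,17,19), of length 6; no longer one exists.

6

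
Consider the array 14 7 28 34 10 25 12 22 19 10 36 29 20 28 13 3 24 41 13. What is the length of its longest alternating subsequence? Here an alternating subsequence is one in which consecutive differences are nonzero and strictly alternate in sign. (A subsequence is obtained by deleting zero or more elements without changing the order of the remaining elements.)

Track the best alternating length ending on an up-step vs a down-step at each position: up/down = 1/1, 1/2, 3/1, 3/1, 3/4, 5/4, 5/6, 7/6, 7/8, 3/8, 9/1, 9/10, 9/10, 11/10, 9/12, 1/12, 13/12, 13/1, 13/14.
The maximum over both is 14; one such subsequence is 14, 7, 28, 10, 25, 12, 22, 19, 36, 20, 28, 13, 24, 13.

14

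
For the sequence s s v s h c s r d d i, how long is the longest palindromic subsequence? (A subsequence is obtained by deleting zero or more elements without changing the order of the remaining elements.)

5

Using dp[i][j] = 2 + dp[i+1][j−1] if the ends match, else max(dp[i+1][j], dp[i][j−1]):
dp[1][11] = 5. A witness is ssvss at positions 1,2,3,4,7.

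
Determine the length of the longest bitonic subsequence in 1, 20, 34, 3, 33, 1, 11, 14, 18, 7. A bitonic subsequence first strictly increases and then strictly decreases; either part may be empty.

One longest bitonic subsequence is 1, 20, 34, 33, 18, 7 (positions 1,2,3,5,9,10): it rises to 34 then falls. Length 6 is optimal.

6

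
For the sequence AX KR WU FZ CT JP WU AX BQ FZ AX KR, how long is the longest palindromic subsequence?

5

One longest palindromic subsequence is KR AX FZ AX KR (positions 2,8,10,11,12); it reads the same forward and backward, and the interval DP gives dp[1][12] = 5.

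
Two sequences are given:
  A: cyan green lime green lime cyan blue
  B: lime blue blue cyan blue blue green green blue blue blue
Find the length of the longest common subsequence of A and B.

A longest common subsequence is cyan, green, green, blue (length 4); the LCS DP confirms no longer common subsequence exists.

4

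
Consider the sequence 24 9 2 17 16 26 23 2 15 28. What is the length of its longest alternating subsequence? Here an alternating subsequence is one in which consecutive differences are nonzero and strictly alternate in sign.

7

A longest alternating subsequence is 24, 9, 17, 16, 26, 2, 15 (positions 1,2,4,5,6,8,9); its 6 consecutive differences strictly alternate in sign, and length 7 is optimal.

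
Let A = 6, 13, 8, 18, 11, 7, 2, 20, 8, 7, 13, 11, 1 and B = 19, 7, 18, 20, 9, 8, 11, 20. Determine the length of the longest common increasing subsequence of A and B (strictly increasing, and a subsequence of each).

3

A longest common strictly increasing subsequence is 7, 8, 11 (length 3); it appears in order in both A and B, and no longer such subsequence exists.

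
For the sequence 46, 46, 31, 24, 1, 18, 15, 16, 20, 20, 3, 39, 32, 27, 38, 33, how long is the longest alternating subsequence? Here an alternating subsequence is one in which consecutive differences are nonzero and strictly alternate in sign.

Track the best alternating length ending on an up-step vs a down-step at each position: up/down = 1/1, 1/1, 1/2, 1/2, 1/2, 3/2, 3/4, 5/4, 5/2, 5/2, 3/6, 7/2, 7/8, 7/8, 9/8, 9/10.
The maximum over both is 10; one such subsequence is 46, 1, 18, 15, 16, 3, 39, 32, 38, 33.

10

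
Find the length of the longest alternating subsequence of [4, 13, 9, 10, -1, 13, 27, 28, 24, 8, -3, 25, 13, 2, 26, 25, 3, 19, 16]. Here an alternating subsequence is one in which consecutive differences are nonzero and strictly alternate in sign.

13

Track the best alternating length ending on an up-step vs a down-step at each position: up/down = 1/1, 2/1, 2/3, 4/3, 1/5, 6/1, 6/1, 6/1, 6/7, 6/7, 1/7, 8/7, 8/9, 8/9, 10/7, 10/11, 10/11, 12/11, 12/13.
The maximum over both is 13; one such subsequence is 4, 13, 9, 10, -1, 27, 24, 25, 13, 26, 3, 19, 16.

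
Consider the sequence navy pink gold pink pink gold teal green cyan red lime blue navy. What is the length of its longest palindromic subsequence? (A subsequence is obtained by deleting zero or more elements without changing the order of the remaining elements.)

6

One longest palindromic subsequence is navy gold pink pink gold navy (positions 1,3,4,5,6,13); it reads the same forward and backward, and the interval DP gives dp[1][13] = 6.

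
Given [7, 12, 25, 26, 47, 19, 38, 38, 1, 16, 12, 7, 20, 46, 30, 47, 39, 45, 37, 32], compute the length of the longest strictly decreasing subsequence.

Let dp[i] be the longest decreasing subsequence ending at position i. Then dp = [1, 1, 1, 1, 1, 2, 2, 2, 3, 3, 4, 5, 3, 2, 3, 1, 3, 3, 4, 5].
The maximum is 5; one witness is 25, 19, 16, 12, 7 at positions 3,6,10,11,12.

5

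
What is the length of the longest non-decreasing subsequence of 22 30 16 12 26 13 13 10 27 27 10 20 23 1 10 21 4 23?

Scanning left to right, the best length ending at each element is: 22→1, 30→2, 16→1, 12→1, 26→2, 13→2, 13→3, 10→1, 27→4, 27→5, 10→2, 20→4, 23→5, 1→1, 10→3, 21→5, 4→2, 23→6.
So the longest non-decreasing subsequence has length 6, e.g. 12, 13, 13, 20, 23, 23.

6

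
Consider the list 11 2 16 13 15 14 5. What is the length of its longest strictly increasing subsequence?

One longest increasing subsequence is 11, 13, 15 (positions 1,4,5), of length 3; no longer one exists.

3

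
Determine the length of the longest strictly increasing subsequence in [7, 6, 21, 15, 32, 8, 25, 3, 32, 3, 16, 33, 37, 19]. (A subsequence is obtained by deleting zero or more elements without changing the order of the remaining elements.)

Scanning left to right, the best length ending at each element is: 7→1, 6→1, 21→2, 15→2, 32→3, 8→2, 25→3, 3→1, 32→4, 3→1, 16→3, 33→5, 37→6, 19→4.
So the longest increasing subsequence has length 6, e.g. 7, 21, 25, 32, 33, 37.

6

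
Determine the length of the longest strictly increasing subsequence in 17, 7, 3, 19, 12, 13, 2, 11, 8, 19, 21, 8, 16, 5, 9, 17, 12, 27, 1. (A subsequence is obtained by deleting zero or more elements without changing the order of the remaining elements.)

6

One longest increasing subsequence is 7, 12, 13, 19, 21, 27 (positions 2,5,6,10,11,18), of length 6; no longer one exists.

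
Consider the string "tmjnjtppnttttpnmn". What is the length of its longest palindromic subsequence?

One longest palindromic subsequence is mnpttttpnm (positions 2,4,7,10,11,12,13,14,15,16); it reads the same forward and backward, and the interval DP gives dp[1][17] = 10.

10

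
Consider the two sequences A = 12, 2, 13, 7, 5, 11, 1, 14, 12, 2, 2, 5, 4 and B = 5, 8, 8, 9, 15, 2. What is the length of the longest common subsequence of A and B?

Backtracking the LCS table gives one alignment: 5 (A5,B1) → 2 (A11,B6).
So the longest common subsequence has length 2.

2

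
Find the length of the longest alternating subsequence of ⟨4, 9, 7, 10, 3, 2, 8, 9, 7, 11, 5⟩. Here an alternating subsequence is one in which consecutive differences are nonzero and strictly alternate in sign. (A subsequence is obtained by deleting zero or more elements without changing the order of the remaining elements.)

Track the best alternating length ending on an up-step vs a down-step at each position: up/down = 1/1, 2/1, 2/3, 4/1, 1/5, 1/5, 6/5, 6/5, 6/7, 8/1, 6/9.
The maximum over both is 9; one such subsequence is 4, 9, 7, 10, 3, 8, 7, 11, 5.

9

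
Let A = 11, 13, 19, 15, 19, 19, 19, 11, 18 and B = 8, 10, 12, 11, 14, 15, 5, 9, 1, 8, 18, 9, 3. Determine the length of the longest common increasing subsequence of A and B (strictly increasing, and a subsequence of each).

For each value that appears in both, track the longest common increasing run ending there.
The best achievable length is 3; one witness is 11, 15, 18 (A-positions 1,4,9, B-positions 4,6,11).

3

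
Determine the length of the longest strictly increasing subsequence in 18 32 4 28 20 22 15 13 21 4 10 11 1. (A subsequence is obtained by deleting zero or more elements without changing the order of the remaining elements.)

Let dp[i] be the longest increasing subsequence ending at position i. Then dp = [1, 2, 1, 2, 2, 3, 2, 2, 3, 1, 2, 3, 1].
The maximum is 3; one witness is 18, 20, 22 at positions 1,5,6.

3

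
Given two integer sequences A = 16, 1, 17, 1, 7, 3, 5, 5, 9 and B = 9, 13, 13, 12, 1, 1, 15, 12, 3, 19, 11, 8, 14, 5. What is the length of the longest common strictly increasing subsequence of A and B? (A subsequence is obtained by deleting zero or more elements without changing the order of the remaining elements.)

3

For each value that appears in both, track the longest common increasing run ending there.
The best achievable length is 3; one witness is 1, 3, 5 (A-positions 2,6,7, B-positions 5,9,14).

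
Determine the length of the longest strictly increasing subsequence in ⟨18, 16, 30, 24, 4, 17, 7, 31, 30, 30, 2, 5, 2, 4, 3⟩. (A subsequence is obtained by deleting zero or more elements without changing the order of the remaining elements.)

Let dp[i] be the longest increasing subsequence ending at position i. Then dp = [1, 1, 2, 2, 1, 2, 2, 3, 3, 3, 1, 2, 1, 2, 2].
The maximum is 3; one witness is 18, 30, 31 at positions 1,3,8.

3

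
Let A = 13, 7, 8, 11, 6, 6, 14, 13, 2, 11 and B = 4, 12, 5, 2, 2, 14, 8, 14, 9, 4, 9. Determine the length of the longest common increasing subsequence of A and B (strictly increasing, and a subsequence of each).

2

A longest common strictly increasing subsequence is 8, 14 (length 2); it appears in order in both A and B, and no longer such subsequence exists.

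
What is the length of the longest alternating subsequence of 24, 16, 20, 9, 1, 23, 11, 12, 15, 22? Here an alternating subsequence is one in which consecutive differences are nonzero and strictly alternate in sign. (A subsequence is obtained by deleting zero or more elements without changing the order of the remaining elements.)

A longest alternating subsequence is 24, 16, 20, 9, 23, 11, 12 (positions 1,2,3,4,6,7,8); its 6 consecutive differences strictly alternate in sign, and length 7 is optimal.

7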